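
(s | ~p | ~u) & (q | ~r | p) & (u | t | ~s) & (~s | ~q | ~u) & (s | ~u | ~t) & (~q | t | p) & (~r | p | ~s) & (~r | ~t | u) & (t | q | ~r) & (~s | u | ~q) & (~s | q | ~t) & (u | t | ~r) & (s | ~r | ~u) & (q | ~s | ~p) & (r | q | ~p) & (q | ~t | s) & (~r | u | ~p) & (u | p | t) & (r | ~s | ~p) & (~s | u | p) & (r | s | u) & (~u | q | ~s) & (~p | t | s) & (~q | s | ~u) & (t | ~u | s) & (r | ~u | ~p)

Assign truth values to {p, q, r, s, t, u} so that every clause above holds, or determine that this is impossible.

Case s = 1:
Case u = 1:
From the singleton clause (~q), q = 0.
Now (q) is unsatisfied and unit — conflict.
Undo u and try u = 0.
From the singleton clause (t), t = 1.
From the singleton clause (~r), r = 0.
From the singleton clause (~q), q = 0.
Now (q) is unsatisfied and unit — conflict.
Either choice for u ends in contradiction.
Undo s and try s = 0.
Case p = 0:
Case q = 1:
From the singleton clause (t), t = 1.
From the singleton clause (~u), u = 0.
From the singleton clause (~r), r = 0.
Now (r) is unsatisfied and unit — conflict.
Undo q and try q = 0.
From the singleton clause (~r), r = 0.
From the singleton clause (~t), t = 0.
From the singleton clause (u), u = 1.
Now (~u) is unsatisfied and unit — conflict.
Either choice for q ends in contradiction.
Undo p and try p = 1.
From the singleton clause (~u), u = 0.
From the singleton clause (~r), r = 0.
Now (r) is unsatisfied and unit — conflict.
Either choice for p ends in contradiction.
Either choice for s ends in contradiction.

UNSATISFIABLE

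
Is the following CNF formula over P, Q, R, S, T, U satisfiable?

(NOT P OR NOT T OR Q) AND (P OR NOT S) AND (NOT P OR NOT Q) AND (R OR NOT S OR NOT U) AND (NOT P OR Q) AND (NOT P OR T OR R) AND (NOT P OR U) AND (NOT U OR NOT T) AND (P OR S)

No, unsatisfiable

Branch on P: set P = true.
From the singleton clause (NOT Q), Q = false.
Now (Q) is unsatisfied and unit — conflict.
That branch fails; take P = false instead.
From the singleton clause (NOT S), S = false.
Now (S) is unsatisfied and unit — conflict.
Neither P = true nor P = false works.
No assignment satisfies every clause.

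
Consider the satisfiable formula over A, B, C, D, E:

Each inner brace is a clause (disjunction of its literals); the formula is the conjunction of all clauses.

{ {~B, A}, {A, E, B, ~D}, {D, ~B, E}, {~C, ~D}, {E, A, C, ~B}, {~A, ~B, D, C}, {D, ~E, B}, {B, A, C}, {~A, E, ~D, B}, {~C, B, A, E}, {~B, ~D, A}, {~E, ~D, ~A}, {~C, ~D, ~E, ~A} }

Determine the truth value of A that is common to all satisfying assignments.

Suppose A = 0.
Unit clause (~B) forces B = 0.
Unit clause (C) forces C = 1.
Unit clause (~D) forces D = 0.
Unit clause (~E) forces E = 0.
That conflicts with the unit clause (E).
So every satisfying assignment has A = True.

True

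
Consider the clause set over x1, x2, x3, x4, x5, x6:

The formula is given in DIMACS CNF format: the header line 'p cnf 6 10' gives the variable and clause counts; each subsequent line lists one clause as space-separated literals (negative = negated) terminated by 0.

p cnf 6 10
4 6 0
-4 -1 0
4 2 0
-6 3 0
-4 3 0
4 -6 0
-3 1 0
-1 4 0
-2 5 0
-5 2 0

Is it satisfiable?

No

Try x4 = True.
The clause (¬x1) is unit, so x1 = False.
The clause (x3) is unit, so x3 = True.
That conflicts with the unit clause (¬x3).
So x4 must be the other value — set x4 = False.
The clause (x6) is unit, so x6 = True.
That conflicts with the unit clause (¬x6).
Both values of x4 lead to a conflict.
No assignment satisfies every clause.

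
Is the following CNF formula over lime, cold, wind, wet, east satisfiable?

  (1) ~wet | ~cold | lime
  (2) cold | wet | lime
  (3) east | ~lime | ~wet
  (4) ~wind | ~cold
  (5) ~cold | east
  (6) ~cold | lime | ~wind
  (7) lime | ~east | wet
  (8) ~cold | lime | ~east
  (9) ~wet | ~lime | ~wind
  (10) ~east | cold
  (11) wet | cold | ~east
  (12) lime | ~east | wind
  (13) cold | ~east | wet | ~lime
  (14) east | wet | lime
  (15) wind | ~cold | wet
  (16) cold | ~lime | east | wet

Suppose wind = 0.
Suppose cold = 0.
Unit clause (~east) forces east = 0.
Suppose wet = 1.
Unit clause (~lime) forces lime = 0.
This assignment satisfies each clause.
A satisfying assignment: lime: 0, cold: 0, wind: 0, wet: 1, east: 0.

Yes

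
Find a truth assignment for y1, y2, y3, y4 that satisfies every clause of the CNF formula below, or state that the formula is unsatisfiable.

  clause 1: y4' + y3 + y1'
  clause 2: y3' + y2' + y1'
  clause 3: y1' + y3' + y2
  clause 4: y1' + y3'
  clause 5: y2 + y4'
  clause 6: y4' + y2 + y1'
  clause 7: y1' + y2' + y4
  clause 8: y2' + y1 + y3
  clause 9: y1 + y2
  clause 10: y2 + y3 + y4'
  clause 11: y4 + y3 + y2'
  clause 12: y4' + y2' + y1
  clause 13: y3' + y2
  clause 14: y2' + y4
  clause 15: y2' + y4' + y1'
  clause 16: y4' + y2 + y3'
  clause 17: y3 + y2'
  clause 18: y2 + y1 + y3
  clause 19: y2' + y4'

y1=1, y2=0, y3=0, y4=0

Case y1 = 1:
From the singleton clause (y3'), y3 = 0.
From the singleton clause (y4'), y4 = 0.
From the singleton clause (y2'), y2 = 0.
All clauses are satisfied.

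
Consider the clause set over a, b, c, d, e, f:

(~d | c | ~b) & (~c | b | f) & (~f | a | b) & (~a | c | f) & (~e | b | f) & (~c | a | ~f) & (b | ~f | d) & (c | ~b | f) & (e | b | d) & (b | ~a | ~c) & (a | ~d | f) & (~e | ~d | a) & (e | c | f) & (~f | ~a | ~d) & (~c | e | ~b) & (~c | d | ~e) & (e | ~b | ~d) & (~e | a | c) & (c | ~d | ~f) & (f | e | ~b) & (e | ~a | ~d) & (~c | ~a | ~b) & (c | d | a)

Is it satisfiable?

Suppose d = 0.
Suppose b = 1.
Suppose c = 0.
Unit clause (f) forces f = 1.
Unit clause (a) forces a = 1.
No clause remains; e is free.
A satisfying assignment: a=1, b=1, c=0, d=0, e=0, f=1.

Satisfiable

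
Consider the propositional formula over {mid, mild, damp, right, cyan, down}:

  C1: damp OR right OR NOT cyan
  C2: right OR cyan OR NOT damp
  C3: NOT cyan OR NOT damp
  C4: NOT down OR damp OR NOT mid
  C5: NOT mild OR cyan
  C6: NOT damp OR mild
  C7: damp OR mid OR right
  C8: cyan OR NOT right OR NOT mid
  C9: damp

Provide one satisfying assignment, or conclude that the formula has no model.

(damp) alone gives damp = true.
(NOT cyan) alone gives cyan = false.
(right) alone gives right = true.
(NOT mild) alone gives mild = false.
Now (mild) is unsatisfied and unit — conflict.

UNSATISFIABLE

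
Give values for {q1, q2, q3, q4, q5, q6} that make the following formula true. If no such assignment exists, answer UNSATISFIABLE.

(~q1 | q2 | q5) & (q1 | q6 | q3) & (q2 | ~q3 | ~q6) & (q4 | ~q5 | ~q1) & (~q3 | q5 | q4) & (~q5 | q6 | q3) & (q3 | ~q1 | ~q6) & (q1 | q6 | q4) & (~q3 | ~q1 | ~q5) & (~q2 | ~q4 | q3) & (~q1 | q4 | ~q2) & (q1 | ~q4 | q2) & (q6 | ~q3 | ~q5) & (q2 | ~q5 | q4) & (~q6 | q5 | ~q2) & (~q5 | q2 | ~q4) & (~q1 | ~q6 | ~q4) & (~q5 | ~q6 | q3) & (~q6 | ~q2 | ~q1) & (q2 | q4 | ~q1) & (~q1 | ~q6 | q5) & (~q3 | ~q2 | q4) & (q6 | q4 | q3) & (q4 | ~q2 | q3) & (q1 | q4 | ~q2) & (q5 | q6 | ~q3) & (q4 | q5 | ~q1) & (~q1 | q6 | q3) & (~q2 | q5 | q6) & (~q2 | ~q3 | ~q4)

q1 ↦ 0; q2 ↦ 0; q3 ↦ 0; q4 ↦ 0; q5 ↦ 0; q6 ↦ 1

Case q1 = 0:
Case q6 = 1:
Case q2 = 0:
(~q3) alone gives q3 = 0.
(~q4) alone gives q4 = 0.
(~q5) alone gives q5 = 0.
Every clause now holds.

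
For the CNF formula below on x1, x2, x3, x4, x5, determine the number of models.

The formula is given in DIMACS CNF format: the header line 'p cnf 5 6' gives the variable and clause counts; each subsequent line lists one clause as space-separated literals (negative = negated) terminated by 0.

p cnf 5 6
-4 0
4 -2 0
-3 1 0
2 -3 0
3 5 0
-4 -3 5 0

2

There are 2^5 = 32 truth assignments over (x1, x2, x3, x4, x5).
Split on x3. With x3 = True, the clauses containing x3 are satisfied and ¬x3 drops from the rest; 0 of the 2^4 = 16 assignments to the other variables satisfy what remains.
With x3 = False, by the same count on the reduced clause set, 2 assignments work.
Total: 0 + 2 = 2.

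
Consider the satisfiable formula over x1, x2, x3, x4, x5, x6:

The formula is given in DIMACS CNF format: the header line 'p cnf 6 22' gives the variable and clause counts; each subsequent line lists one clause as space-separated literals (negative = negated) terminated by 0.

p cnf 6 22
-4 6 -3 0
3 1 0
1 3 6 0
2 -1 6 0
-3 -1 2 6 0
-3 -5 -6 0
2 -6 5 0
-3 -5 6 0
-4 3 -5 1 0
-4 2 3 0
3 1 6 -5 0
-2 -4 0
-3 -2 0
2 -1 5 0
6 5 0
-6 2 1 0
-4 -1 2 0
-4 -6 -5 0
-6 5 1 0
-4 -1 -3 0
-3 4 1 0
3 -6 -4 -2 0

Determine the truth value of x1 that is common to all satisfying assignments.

True

Suppose x1 = False.
The clause (x3) is unit, so x3 = True.
The clause (¬x2) is unit, so x2 = False.
The clause (¬x6) is unit, so x6 = False.
The clause (¬x4) is unit, so x4 = False.
That conflicts with the unit clause (x4).
So every satisfying assignment has x1 = True.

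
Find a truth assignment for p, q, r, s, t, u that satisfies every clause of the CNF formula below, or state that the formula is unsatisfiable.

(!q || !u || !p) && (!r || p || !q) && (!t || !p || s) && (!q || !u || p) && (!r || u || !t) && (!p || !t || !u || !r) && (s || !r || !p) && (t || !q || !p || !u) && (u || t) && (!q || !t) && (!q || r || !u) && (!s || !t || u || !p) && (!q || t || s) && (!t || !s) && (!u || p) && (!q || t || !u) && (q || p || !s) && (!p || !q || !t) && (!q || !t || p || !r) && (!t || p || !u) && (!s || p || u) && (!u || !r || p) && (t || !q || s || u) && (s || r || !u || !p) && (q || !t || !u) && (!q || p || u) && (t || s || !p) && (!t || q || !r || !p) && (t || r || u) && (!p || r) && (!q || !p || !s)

Suppose u = false.
Unit clause (t) forces t = true.
Unit clause (!r) forces r = false.
Unit clause (!q) forces q = false.
Unit clause (!s) forces s = false.
Unit clause (!p) forces p = false.
Every clause now holds.

p ↦ false; q ↦ false; r ↦ false; s ↦ false; t ↦ true; u ↦ false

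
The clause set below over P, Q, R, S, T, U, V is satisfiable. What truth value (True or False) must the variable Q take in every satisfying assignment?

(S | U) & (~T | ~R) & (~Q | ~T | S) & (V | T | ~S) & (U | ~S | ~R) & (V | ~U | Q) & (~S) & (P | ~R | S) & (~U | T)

Suppose Q = 1.
(~S) alone gives S = 0.
(U) alone gives U = 1.
(~T) alone gives T = 0.
Now (T) is unsatisfied and unit — conflict.
So every satisfying assignment has Q = False.

False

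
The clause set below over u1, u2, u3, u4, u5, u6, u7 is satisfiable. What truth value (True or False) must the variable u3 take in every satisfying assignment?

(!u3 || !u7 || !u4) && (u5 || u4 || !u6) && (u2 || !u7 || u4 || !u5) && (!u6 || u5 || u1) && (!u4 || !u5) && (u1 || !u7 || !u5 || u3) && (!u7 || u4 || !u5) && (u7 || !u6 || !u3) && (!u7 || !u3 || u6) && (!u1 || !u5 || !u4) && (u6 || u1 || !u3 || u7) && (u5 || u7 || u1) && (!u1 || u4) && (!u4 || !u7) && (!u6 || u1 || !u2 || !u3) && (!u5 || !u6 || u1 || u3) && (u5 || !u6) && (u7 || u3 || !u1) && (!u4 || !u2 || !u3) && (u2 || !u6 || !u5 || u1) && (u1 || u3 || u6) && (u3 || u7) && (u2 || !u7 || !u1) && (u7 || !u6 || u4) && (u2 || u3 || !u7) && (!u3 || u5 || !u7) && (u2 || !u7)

Suppose u3 = false.
Unit clause (u7) forces u7 = true.
Unit clause (!u4) forces u4 = false.
Unit clause (!u5) forces u5 = false.
Unit clause (!u6) forces u6 = false.
Unit clause (!u1) forces u1 = false.
But (u1) is also a unit clause — contradiction.
So every satisfying assignment has u3 = True.

True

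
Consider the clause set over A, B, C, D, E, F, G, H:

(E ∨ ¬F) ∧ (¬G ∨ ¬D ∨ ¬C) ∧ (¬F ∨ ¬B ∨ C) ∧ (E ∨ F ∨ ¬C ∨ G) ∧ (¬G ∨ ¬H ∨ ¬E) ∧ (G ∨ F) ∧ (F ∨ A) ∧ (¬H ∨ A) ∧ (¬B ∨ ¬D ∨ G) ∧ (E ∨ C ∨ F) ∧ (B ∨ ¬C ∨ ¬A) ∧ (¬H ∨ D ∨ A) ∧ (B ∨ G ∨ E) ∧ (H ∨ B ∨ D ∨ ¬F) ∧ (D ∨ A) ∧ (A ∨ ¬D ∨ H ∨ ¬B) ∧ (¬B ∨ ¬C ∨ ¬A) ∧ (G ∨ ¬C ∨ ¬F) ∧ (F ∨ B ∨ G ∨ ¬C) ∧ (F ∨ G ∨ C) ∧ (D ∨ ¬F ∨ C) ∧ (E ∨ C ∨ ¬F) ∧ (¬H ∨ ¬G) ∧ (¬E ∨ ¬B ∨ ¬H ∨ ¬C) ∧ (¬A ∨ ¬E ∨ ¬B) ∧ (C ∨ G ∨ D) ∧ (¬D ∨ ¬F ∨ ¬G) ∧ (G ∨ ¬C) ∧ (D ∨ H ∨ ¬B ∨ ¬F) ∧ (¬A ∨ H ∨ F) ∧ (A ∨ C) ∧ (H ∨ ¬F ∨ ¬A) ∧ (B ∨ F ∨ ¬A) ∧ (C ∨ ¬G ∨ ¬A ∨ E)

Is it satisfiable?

Branch on E: set E = True.
Branch on G: set G = False.
(F) alone gives F = True.
(¬C) alone gives C = False.
(¬B) alone gives B = False.
(D) alone gives D = True.
(A) alone gives A = True.
(H) alone gives H = True.
Every clause now holds.
A satisfying assignment: A=True; B=False; C=False; D=True; E=True; F=True; G=False; H=True.

Yes, satisfiable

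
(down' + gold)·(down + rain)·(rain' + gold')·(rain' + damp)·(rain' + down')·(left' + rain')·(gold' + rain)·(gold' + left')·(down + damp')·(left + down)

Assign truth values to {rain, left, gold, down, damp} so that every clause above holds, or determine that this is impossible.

Suppose down = 0.
From the singleton clause (rain), rain = 1.
From the singleton clause (gold'), gold = 0.
From the singleton clause (damp), damp = 1.
That conflicts with the unit clause (damp').
Undo down and try down = 1.
From the singleton clause (gold), gold = 1.
From the singleton clause (rain'), rain = 0.
That conflicts with the unit clause (rain).
Neither down = 1 nor down = 0 works.

UNSATISFIABLE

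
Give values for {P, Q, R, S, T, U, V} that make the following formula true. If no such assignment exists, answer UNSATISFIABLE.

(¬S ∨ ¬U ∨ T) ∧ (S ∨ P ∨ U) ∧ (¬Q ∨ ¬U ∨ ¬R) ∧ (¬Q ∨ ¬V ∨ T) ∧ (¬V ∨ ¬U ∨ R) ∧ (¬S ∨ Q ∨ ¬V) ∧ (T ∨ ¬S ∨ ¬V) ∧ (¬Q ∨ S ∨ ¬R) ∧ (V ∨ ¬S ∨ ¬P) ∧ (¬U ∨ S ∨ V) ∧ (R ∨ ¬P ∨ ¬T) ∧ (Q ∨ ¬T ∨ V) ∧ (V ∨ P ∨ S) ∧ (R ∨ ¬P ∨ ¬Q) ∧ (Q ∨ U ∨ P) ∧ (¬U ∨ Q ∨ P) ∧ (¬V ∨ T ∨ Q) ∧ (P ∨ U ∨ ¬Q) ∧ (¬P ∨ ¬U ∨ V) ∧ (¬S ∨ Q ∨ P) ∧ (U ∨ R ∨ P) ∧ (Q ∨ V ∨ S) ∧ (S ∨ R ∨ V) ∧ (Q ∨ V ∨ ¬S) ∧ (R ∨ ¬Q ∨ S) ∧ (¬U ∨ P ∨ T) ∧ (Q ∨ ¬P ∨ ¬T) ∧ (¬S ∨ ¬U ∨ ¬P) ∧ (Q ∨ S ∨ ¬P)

P: True, Q: True, R: True, S: True, T: True, U: False, V: True

Try S = True.
Try U = False.
Try Q = True.
The clause (P) is unit, so P = True.
The clause (V) is unit, so V = True.
The clause (T) is unit, so T = True.
The clause (R) is unit, so R = True.
This assignment satisfies each clause.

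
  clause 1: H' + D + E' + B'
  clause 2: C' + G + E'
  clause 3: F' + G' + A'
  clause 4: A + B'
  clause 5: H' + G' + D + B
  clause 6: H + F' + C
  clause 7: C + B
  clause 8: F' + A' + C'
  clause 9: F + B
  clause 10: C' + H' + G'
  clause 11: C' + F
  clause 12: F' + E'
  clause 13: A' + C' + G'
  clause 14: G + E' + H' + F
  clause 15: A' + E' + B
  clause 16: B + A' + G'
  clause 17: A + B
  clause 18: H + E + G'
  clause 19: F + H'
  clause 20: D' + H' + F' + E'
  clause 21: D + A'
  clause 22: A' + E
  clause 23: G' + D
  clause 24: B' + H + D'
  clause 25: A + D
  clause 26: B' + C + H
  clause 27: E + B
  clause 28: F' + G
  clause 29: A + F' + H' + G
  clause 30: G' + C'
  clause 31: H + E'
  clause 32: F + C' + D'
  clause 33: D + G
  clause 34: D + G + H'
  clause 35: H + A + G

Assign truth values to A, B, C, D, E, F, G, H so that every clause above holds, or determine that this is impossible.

Branch on A: set A = 1.
(D) alone gives D = 1.
(E) alone gives E = 1.
(F') alone gives F = 0.
(B) alone gives B = 1.
(C') alone gives C = 0.
(H') alone gives H = 0.
Now (H) is unsatisfied and unit — conflict.
That branch fails; take A = 0 instead.
(B') alone gives B = 0.
Now (B) is unsatisfied and unit — conflict.
Either choice for A ends in contradiction.

UNSATISFIABLE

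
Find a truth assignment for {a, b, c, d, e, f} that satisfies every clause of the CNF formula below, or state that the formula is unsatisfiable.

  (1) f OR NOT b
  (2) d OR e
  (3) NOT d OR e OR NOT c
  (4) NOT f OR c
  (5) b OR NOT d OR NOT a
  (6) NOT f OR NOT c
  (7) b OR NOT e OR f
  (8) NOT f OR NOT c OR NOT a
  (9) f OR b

UNSATISFIABLE

Case f = true:
(c) alone gives c = true.
Now (NOT c) is unsatisfied and unit — conflict.
So f must be the other value — set f = false.
(NOT b) alone gives b = false.
Now (b) is unsatisfied and unit — conflict.
Both values of f lead to a conflict.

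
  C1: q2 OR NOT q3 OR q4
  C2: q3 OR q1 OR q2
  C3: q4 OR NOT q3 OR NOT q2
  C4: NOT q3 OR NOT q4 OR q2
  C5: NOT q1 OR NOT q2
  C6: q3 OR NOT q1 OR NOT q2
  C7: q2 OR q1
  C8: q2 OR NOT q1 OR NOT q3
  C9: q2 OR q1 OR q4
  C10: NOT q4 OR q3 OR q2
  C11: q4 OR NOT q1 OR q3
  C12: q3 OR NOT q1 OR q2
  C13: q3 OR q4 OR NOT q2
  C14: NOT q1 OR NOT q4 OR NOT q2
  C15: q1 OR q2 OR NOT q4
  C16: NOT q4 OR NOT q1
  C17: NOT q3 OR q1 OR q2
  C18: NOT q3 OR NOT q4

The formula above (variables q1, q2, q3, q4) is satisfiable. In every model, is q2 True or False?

Suppose q2 = false.
From the singleton clause (q1), q1 = true.
From the singleton clause (NOT q3), q3 = false.
Now (q3) is unsatisfied and unit — conflict.
So every satisfying assignment has q2 = True.

True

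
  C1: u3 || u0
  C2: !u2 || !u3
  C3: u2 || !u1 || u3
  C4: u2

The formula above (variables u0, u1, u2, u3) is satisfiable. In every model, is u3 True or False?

Suppose u3 = true.
(!u2) alone gives u2 = false.
Now (u2) is unsatisfied and unit — conflict.
So every satisfying assignment has u3 = False.

False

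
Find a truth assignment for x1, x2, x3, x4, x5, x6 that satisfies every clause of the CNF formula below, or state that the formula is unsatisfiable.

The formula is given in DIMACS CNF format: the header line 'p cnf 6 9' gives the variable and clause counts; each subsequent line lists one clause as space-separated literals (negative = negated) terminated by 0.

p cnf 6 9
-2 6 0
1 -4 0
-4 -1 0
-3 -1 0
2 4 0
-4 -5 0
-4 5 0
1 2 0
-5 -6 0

x1: False,  x2: True,  x3: True,  x4: False,  x5: False,  x6: True

Case x2 = True:
(x6) alone gives x6 = True.
(¬x5) alone gives x5 = False.
(¬x4) alone gives x4 = False.
Case x3 = True:
(¬x1) alone gives x1 = False.
Every clause now holds.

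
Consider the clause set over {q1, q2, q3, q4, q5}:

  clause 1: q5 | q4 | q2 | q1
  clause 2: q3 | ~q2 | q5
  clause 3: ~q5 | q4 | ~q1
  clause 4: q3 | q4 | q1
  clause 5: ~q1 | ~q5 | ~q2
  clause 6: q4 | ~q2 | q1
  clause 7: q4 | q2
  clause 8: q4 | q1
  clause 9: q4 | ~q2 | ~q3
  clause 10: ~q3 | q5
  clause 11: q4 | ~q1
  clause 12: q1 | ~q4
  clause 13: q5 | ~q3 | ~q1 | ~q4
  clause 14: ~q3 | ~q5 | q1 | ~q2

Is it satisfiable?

Try q4 = 1.
(q1) alone gives q1 = 1.
Try q5 = 1.
(~q2) alone gives q2 = 0.
Every clause is now satisfied; q3 is unconstrained.
A satisfying assignment: q1 ↦ 1, q2 ↦ 0, q3 ↦ 1, q4 ↦ 1, q5 ↦ 1.

Yes, satisfiable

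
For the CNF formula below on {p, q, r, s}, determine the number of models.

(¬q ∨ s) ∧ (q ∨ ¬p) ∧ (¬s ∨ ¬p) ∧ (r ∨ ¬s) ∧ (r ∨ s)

There are 2^4 = 16 truth assignments over (p, q, r, s).
Split on r. With r = True, the clauses containing r are satisfied and ¬r drops from the rest; 3 of the 2^3 = 8 assignments to the other variables satisfy what remains.
With r = False, by the same count on the reduced clause set, 0 assignments work.
(One model: p=F, q=F, r=T, s=F.)
Total: 3 + 0 = 3.

3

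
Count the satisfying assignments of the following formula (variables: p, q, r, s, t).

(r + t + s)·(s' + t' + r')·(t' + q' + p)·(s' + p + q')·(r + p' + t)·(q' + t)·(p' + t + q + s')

There are 2^5 = 32 truth assignments over (p, q, r, s, t).
Split on t. With t = 1, the clauses containing t are satisfied and t' drops from the rest; 9 of the 2^4 = 16 assignments to the other variables satisfy what remains.
With t = 0, by the same count on the reduced clause set, 4 assignments work.
Total: 9 + 4 = 13.

13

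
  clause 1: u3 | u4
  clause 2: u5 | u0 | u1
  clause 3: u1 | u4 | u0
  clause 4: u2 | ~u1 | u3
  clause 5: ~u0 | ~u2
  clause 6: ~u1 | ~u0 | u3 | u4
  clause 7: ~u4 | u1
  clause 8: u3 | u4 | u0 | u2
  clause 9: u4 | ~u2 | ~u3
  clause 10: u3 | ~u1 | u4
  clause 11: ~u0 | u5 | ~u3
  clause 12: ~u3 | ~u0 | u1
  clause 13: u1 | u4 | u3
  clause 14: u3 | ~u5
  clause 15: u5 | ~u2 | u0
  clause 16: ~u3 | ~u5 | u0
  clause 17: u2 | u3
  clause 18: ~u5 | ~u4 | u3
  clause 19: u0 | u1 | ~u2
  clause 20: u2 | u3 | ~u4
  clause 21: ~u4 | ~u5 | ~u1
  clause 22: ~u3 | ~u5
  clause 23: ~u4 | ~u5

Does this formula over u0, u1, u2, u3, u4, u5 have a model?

Branch on u3: set u3 = 1.
Unit clause (~u5) forces u5 = 0.
Unit clause (~u0) forces u0 = 0.
Unit clause (u1) forces u1 = 1.
Unit clause (~u2) forces u2 = 0.
All clauses hold; u4 can take either value.
A satisfying assignment: u0: 0; u1: 1; u2: 0; u3: 1; u4: 1; u5: 0.

Satisfiable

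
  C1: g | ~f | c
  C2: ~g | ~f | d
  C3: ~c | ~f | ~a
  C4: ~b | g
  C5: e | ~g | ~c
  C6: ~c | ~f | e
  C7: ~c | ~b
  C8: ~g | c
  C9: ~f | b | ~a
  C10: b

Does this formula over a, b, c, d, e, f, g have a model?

No, unsatisfiable

(b) alone gives b = 1.
(g) alone gives g = 1.
(~c) alone gives c = 0.
That conflicts with the unit clause (c).
No assignment satisfies every clause.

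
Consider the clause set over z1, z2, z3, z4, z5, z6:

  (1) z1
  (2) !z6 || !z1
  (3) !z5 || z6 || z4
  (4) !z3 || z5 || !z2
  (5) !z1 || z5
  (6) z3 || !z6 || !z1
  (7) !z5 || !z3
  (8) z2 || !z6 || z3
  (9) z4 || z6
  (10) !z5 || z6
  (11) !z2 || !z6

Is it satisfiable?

The clause (z1) is unit, so z1 = true.
The clause (!z6) is unit, so z6 = false.
The clause (z5) is unit, so z5 = true.
That conflicts with the unit clause (!z5).
No assignment satisfies every clause.

Unsatisfiable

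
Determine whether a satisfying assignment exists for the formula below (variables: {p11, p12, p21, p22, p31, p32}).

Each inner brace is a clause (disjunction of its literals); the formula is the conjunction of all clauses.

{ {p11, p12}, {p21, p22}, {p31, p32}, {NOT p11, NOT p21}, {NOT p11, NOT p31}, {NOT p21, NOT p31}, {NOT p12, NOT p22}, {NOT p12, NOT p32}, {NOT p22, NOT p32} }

No, unsatisfiable

Suppose p11 = true.
Unit clause (NOT p21) forces p21 = false.
Unit clause (p22) forces p22 = true.
Unit clause (NOT p31) forces p31 = false.
Unit clause (p32) forces p32 = true.
But (NOT p32) is also a unit clause — contradiction.
That branch fails; take p11 = false instead.
Unit clause (p12) forces p12 = true.
Unit clause (NOT p22) forces p22 = false.
Unit clause (p21) forces p21 = true.
Unit clause (NOT p31) forces p31 = false.
Unit clause (p32) forces p32 = true.
But (NOT p32) is also a unit clause — contradiction.
Neither p11 = true nor p11 = false works.
No assignment satisfies every clause.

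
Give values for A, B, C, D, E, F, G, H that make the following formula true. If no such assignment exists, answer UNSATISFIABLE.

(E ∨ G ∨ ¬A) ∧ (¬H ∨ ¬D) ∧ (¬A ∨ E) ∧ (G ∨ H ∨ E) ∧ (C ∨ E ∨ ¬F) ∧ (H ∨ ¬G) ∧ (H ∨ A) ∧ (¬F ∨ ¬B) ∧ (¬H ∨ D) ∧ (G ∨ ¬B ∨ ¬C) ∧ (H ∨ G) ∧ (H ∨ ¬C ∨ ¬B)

Try H = False.
From the singleton clause (¬G), G = False.
Now (G) is unsatisfied and unit — conflict.
So H must be the other value — set H = True.
From the singleton clause (¬D), D = False.
Now (D) is unsatisfied and unit — conflict.
Both values of H lead to a conflict.

UNSATISFIABLE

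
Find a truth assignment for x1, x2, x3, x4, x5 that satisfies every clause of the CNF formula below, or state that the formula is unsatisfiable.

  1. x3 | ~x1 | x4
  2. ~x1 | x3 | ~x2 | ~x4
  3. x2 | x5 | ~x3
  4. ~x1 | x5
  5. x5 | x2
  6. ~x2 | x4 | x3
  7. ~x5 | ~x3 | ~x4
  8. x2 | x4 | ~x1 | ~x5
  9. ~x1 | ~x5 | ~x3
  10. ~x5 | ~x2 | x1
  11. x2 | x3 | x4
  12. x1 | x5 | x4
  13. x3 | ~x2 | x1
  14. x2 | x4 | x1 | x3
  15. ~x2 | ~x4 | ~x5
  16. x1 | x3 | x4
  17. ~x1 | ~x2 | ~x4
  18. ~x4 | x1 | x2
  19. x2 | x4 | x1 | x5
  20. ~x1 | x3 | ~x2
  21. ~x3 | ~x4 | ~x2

Case x1 = 1:
(x5) alone gives x5 = 1.
(~x3) alone gives x3 = 0.
(x4) alone gives x4 = 1.
(~x2) alone gives x2 = 0.
All clauses are satisfied.

x1 ↦ 1,  x2 ↦ 0,  x3 ↦ 0,  x4 ↦ 1,  x5 ↦ 1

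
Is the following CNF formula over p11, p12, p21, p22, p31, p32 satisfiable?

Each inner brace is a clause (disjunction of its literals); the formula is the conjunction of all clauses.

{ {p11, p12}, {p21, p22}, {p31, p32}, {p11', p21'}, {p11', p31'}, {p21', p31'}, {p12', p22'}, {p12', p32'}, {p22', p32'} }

No

Branch on p11: set p11 = 1.
(p21') alone gives p21 = 0.
(p22) alone gives p22 = 1.
(p31') alone gives p31 = 0.
(p32) alone gives p32 = 1.
But (p32') is also a unit clause — contradiction.
Undo p11 and try p11 = 0.
(p12) alone gives p12 = 1.
(p22') alone gives p22 = 0.
(p21) alone gives p21 = 1.
(p31') alone gives p31 = 0.
(p32) alone gives p32 = 1.
But (p32') is also a unit clause — contradiction.
Neither p11 = 1 nor p11 = 0 works.
No assignment satisfies every clause.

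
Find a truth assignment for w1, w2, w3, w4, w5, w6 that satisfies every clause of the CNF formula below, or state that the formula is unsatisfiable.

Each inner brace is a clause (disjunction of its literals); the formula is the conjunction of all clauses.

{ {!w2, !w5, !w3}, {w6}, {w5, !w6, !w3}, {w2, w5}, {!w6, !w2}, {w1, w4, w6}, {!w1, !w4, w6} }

w1: false, w2: false, w3: true, w4: false, w5: true, w6: true

Unit clause (w6) forces w6 = true.
Unit clause (!w2) forces w2 = false.
Unit clause (w5) forces w5 = true.
Every clause is now satisfied; w1, w3, w4 are unconstrained.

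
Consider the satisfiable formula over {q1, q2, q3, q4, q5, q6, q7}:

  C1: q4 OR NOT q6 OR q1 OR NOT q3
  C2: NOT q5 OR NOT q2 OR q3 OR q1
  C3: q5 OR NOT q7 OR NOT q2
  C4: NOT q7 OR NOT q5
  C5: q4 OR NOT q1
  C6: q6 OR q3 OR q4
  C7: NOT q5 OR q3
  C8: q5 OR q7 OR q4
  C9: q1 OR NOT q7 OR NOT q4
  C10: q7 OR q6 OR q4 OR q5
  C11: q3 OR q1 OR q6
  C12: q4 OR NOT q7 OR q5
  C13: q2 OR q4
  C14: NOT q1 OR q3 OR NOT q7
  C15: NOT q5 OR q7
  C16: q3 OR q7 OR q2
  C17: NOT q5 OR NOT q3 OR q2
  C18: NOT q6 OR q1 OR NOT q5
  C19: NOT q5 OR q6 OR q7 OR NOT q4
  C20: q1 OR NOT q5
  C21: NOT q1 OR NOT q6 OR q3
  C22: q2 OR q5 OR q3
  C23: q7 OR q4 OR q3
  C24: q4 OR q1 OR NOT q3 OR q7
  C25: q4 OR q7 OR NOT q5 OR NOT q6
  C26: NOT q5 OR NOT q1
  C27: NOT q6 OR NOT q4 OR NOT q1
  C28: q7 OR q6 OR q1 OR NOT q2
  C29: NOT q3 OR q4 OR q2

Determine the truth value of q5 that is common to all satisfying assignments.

Suppose q5 = true.
From the singleton clause (NOT q7), q7 = false.
That conflicts with the unit clause (q7).
So every satisfying assignment has q5 = False.

False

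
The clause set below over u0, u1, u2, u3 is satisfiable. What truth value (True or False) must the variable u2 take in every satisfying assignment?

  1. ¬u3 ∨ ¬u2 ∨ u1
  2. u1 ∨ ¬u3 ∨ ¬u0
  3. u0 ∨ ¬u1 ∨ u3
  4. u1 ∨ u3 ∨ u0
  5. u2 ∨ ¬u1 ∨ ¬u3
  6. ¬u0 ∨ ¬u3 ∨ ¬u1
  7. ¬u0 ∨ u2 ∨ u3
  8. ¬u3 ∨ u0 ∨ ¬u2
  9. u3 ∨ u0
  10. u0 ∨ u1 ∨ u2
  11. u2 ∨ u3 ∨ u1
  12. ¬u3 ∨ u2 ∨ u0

Suppose u2 = False.
Try u1 = False.
Unit clause (u0) forces u0 = True.
Unit clause (¬u3) forces u3 = False.
Now (u3) is unsatisfied and unit — conflict.
Backtrack on u1: now try u1 = True.
Unit clause (¬u3) forces u3 = False.
Unit clause (u0) forces u0 = True.
Now (¬u0) is unsatisfied and unit — conflict.
Both values of u1 lead to a conflict.
So every satisfying assignment has u2 = True.

True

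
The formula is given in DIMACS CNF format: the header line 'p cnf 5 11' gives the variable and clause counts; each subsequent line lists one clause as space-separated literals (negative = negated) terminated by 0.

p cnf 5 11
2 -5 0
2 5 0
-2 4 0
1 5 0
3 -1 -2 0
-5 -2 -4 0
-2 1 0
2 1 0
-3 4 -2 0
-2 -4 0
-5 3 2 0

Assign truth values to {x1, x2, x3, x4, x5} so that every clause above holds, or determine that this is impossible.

UNSATISFIABLE

Branch on x2: set x2 = True.
The clause (x4) is unit, so x4 = True.
But (¬x4) is also a unit clause — contradiction.
That branch fails; take x2 = False instead.
The clause (¬x5) is unit, so x5 = False.
But (x5) is also a unit clause — contradiction.
Neither x2 = True nor x2 = False works.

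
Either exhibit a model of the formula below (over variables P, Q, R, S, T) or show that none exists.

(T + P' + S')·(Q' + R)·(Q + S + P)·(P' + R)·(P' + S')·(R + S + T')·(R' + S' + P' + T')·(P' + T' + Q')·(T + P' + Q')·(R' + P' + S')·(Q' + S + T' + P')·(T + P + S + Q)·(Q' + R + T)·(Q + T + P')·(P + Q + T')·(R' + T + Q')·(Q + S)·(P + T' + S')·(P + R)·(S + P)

P: 0; Q: 0; R: 1; S: 1; T: 0

Branch on Q: set Q = 0.
Unit clause (S) forces S = 1.
Unit clause (P') forces P = 0.
Unit clause (T') forces T = 0.
Unit clause (R) forces R = 1.
Every clause now holds.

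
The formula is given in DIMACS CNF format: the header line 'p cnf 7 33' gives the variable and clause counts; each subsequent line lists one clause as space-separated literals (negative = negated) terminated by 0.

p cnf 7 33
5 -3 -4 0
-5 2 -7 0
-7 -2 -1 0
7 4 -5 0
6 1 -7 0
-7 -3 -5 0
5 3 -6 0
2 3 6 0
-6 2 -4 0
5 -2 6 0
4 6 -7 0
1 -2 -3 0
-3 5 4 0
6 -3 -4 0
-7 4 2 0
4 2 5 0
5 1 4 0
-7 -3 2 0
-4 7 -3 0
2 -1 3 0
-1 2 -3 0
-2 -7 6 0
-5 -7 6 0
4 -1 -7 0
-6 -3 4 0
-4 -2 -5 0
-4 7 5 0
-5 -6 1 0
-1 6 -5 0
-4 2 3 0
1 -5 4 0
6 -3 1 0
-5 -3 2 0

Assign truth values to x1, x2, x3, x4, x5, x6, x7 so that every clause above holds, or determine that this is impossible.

Branch on x5: set x5 = True.
Branch on x2: set x2 = True.
The clause (¬x4) is unit, so x4 = False.
The clause (x7) is unit, so x7 = True.
The clause (¬x1) is unit, so x1 = False.
Now (x1) is unsatisfied and unit — conflict.
Undo x2 and try x2 = False.
The clause (¬x7) is unit, so x7 = False.
The clause (x4) is unit, so x4 = True.
The clause (¬x6) is unit, so x6 = False.
The clause (x3) is unit, so x3 = True.
Now (¬x3) is unsatisfied and unit — conflict.
Both values of x2 lead to a conflict.
Undo x5 and try x5 = False.
Branch on x3: set x3 = False.
The clause (¬x6) is unit, so x6 = False.
The clause (x2) is unit, so x2 = True.
Now (¬x2) is unsatisfied and unit — conflict.
Undo x3 and try x3 = True.
The clause (¬x4) is unit, so x4 = False.
Now (x4) is unsatisfied and unit — conflict.
Both values of x3 lead to a conflict.
Both values of x5 lead to a conflict.

UNSATISFIABLE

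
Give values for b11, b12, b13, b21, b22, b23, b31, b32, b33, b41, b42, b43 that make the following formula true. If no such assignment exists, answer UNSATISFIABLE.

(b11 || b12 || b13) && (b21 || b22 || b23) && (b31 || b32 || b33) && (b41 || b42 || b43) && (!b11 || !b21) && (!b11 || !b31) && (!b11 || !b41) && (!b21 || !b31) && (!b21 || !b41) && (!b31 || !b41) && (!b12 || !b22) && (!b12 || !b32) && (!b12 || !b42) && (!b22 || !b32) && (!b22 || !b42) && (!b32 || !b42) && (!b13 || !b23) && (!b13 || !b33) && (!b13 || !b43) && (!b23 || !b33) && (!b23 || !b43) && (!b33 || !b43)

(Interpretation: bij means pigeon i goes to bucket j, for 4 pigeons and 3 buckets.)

Try b11 = false.
Try b12 = true.
(!b22) alone gives b22 = false.
(!b32) alone gives b32 = false.
(!b42) alone gives b42 = false.
Try b21 = true.
(!b31) alone gives b31 = false.
(b33) alone gives b33 = true.
(!b41) alone gives b41 = false.
(b43) alone gives b43 = true.
But (!b43) is also a unit clause — contradiction.
Undo b21 and try b21 = false.
(b23) alone gives b23 = true.
(!b13) alone gives b13 = false.
(!b33) alone gives b33 = false.
(b31) alone gives b31 = true.
(!b41) alone gives b41 = false.
(b43) alone gives b43 = true.
But (!b43) is also a unit clause — contradiction.
Neither b21 = true nor b21 = false works.
Undo b12 and try b12 = false.
(b13) alone gives b13 = true.
(!b23) alone gives b23 = false.
(!b33) alone gives b33 = false.
(!b43) alone gives b43 = false.
Try b21 = true.
(!b31) alone gives b31 = false.
(b32) alone gives b32 = true.
(!b41) alone gives b41 = false.
(b42) alone gives b42 = true.
But (!b42) is also a unit clause — contradiction.
Undo b21 and try b21 = false.
(b22) alone gives b22 = true.
(!b32) alone gives b32 = false.
(b31) alone gives b31 = true.
(!b41) alone gives b41 = false.
(b42) alone gives b42 = true.
But (!b42) is also a unit clause — contradiction.
Neither b21 = true nor b21 = false works.
Neither b12 = true nor b12 = false works.
Undo b11 and try b11 = true.
(!b21) alone gives b21 = false.
(!b31) alone gives b31 = false.
(!b41) alone gives b41 = false.
Try b22 = true.
(!b12) alone gives b12 = false.
(!b32) alone gives b32 = false.
(b33) alone gives b33 = true.
(!b42) alone gives b42 = false.
(b43) alone gives b43 = true.
But (!b43) is also a unit clause — contradiction.
Undo b22 and try b22 = false.
(b23) alone gives b23 = true.
(!b13) alone gives b13 = false.
(!b33) alone gives b33 = false.
(b32) alone gives b32 = true.
(!b12) alone gives b12 = false.
(!b42) alone gives b42 = false.
(b43) alone gives b43 = true.
But (!b43) is also a unit clause — contradiction.
Neither b22 = true nor b22 = false works.
Neither b11 = true nor b11 = false works.

UNSATISFIABLE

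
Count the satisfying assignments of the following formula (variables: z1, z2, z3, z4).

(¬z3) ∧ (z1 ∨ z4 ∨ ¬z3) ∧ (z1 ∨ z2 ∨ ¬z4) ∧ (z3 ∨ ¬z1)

3

There are 2^4 = 16 truth assignments over (z1, z2, z3, z4).
Split on z4. With z4 = True, the clauses containing z4 are satisfied and ¬z4 drops from the rest; 1 of the 2^3 = 8 assignments to the other variables satisfy what remains.
With z4 = False, by the same count on the reduced clause set, 2 assignments work.
(One model: z1=F, z2=F, z3=F, z4=F.)
Total: 1 + 2 = 3.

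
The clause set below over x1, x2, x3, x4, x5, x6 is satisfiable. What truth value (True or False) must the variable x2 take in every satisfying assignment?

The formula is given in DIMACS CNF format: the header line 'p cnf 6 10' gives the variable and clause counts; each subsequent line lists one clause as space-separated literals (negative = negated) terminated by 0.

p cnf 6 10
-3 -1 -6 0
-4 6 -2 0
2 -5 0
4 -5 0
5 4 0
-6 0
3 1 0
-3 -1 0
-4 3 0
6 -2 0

False

Suppose x2 = True.
The clause (¬x6) is unit, so x6 = False.
Now (x6) is unsatisfied and unit — conflict.
So every satisfying assignment has x2 = False.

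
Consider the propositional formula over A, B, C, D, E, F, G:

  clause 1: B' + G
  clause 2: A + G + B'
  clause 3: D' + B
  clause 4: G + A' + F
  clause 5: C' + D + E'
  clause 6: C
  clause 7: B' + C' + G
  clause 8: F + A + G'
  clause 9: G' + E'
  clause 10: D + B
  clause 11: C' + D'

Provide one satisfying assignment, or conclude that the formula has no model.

(C) alone gives C = 1.
(D') alone gives D = 0.
(E') alone gives E = 0.
(B) alone gives B = 1.
(G) alone gives G = 1.
Try F = 1.
No clause remains; A is free.

A=0, B=1, C=1, D=0, E=0, F=1, G=1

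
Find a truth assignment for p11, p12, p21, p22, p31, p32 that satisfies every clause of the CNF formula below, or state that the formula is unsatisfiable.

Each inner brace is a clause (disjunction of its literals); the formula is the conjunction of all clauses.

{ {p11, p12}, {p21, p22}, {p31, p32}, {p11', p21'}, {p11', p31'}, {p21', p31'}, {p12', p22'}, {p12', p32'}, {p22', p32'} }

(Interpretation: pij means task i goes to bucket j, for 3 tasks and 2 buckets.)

Case p11 = 1:
From the singleton clause (p21'), p21 = 0.
From the singleton clause (p22), p22 = 1.
From the singleton clause (p31'), p31 = 0.
From the singleton clause (p32), p32 = 1.
That conflicts with the unit clause (p32').
That branch fails; take p11 = 0 instead.
From the singleton clause (p12), p12 = 1.
From the singleton clause (p22'), p22 = 0.
From the singleton clause (p21), p21 = 1.
From the singleton clause (p31'), p31 = 0.
From the singleton clause (p32), p32 = 1.
That conflicts with the unit clause (p32').
Either choice for p11 ends in contradiction.

UNSATISFIABLE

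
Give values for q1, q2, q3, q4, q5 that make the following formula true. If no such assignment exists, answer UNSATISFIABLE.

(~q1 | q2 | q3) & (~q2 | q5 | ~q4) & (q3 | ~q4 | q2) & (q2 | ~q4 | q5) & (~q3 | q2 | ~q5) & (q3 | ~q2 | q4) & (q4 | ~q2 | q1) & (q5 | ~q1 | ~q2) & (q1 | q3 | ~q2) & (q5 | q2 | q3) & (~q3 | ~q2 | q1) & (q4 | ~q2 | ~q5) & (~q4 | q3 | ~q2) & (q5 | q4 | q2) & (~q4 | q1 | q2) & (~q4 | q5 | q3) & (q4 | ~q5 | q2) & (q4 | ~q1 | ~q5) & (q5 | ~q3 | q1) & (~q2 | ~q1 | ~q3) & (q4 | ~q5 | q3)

Suppose q1 = 0.
Suppose q4 = 1.
(q2) alone gives q2 = 1.
(q5) alone gives q5 = 1.
(q3) alone gives q3 = 1.
But (~q3) is also a unit clause — contradiction.
That branch fails; take q4 = 0 instead.
(~q2) alone gives q2 = 0.
(q5) alone gives q5 = 1.
But (~q5) is also a unit clause — contradiction.
Neither q4 = 1 nor q4 = 0 works.
That branch fails; take q1 = 1 instead.
Suppose q2 = 1.
(q5) alone gives q5 = 1.
(q4) alone gives q4 = 1.
(q3) alone gives q3 = 1.
But (~q3) is also a unit clause — contradiction.
That branch fails; take q2 = 0 instead.
(q3) alone gives q3 = 1.
(~q5) alone gives q5 = 0.
(~q4) alone gives q4 = 0.
But (q4) is also a unit clause — contradiction.
Neither q2 = 1 nor q2 = 0 works.
Neither q1 = 1 nor q1 = 0 works.

UNSATISFIABLE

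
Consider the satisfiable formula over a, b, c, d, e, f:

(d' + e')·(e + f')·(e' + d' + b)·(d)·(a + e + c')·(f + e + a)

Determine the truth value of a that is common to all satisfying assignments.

True

Suppose a = 0.
(d) alone gives d = 1.
(e') alone gives e = 0.
(f') alone gives f = 0.
But (f) is also a unit clause — contradiction.
So every satisfying assignment has a = True.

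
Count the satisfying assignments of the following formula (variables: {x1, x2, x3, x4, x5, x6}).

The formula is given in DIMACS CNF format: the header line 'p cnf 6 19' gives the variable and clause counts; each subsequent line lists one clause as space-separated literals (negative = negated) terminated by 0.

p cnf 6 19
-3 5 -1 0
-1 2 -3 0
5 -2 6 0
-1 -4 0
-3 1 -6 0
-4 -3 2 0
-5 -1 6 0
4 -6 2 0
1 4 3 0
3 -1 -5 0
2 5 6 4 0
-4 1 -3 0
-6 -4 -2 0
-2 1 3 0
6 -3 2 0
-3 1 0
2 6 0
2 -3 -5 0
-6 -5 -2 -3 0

3

There are 2^6 = 64 truth assignments over (x1, x2, x3, x4, x5, x6).
Split on x3. With x3 = True, the clauses containing x3 are satisfied and ¬x3 drops from the rest; 0 of the 2^5 = 32 assignments to the other variables satisfy what remains.
With x3 = False, by the same count on the reduced clause set, 3 assignments work.
(One model: x1=F, x2=F, x3=F, x4=T, x5=F, x6=T.)
Total: 0 + 3 = 3.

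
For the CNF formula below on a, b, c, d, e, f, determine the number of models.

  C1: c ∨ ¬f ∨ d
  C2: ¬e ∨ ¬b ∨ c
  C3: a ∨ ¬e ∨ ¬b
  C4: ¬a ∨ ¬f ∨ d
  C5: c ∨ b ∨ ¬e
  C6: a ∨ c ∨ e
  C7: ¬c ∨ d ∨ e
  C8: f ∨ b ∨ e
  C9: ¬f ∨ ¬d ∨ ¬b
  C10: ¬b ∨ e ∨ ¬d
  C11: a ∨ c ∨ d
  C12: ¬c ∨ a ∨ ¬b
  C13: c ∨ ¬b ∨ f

There are 2^6 = 64 truth assignments over (a, b, c, d, e, f).
Split on e. With e = True, the clauses containing e are satisfied and ¬e drops from the rest; 9 of the 2^5 = 32 assignments to the other variables satisfy what remains.
With e = False, by the same count on the reduced clause set, 3 assignments work.
(One model: a=F, b=F, c=T, d=F, e=T, f=F.)
Total: 9 + 3 = 12.

12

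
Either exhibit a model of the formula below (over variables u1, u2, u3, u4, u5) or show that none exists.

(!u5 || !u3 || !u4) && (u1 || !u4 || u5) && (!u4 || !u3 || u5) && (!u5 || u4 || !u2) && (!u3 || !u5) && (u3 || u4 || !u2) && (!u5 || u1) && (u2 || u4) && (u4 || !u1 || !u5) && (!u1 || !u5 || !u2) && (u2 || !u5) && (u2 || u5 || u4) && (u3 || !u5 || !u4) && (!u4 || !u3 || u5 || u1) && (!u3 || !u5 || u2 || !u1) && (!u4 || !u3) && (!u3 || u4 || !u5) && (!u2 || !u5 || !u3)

Branch on u3: set u3 = true.
The clause (!u5) is unit, so u5 = false.
The clause (!u4) is unit, so u4 = false.
The clause (u2) is unit, so u2 = true.
No clause remains; u1 is free.

u1: true; u2: true; u3: true; u4: false; u5: false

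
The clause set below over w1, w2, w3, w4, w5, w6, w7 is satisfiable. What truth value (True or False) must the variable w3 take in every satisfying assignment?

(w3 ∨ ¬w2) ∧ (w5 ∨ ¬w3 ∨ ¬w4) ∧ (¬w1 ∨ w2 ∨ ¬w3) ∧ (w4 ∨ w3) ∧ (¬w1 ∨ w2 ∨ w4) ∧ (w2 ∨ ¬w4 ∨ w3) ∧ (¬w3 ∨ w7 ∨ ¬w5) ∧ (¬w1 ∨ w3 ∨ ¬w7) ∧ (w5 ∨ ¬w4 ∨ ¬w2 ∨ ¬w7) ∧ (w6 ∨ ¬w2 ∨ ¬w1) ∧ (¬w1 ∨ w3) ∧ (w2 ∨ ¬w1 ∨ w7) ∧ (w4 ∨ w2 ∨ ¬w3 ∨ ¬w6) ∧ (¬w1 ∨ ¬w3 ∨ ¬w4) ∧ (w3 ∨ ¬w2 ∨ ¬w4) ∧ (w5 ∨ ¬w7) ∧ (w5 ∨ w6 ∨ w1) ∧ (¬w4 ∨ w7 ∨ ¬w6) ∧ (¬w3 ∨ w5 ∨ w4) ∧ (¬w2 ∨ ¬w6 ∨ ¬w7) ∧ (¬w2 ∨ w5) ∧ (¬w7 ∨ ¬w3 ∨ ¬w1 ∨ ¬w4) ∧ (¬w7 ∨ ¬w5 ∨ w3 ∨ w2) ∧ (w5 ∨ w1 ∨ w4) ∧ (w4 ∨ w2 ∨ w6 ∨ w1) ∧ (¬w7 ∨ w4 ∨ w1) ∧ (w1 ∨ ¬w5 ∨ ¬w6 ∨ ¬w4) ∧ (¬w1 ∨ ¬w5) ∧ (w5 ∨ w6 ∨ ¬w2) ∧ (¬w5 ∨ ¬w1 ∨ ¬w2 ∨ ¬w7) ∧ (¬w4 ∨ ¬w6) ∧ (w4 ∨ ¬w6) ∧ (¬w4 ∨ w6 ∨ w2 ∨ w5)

True

Suppose w3 = False.
The clause (¬w2) is unit, so w2 = False.
The clause (w4) is unit, so w4 = True.
But (¬w4) is also a unit clause — contradiction.
So every satisfying assignment has w3 = True.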